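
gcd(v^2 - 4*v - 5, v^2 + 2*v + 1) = v + 1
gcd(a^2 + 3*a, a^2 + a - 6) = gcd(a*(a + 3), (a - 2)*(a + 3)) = a + 3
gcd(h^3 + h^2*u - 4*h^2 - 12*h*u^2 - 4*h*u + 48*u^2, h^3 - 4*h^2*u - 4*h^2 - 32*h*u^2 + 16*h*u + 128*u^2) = h^2 + 4*h*u - 4*h - 16*u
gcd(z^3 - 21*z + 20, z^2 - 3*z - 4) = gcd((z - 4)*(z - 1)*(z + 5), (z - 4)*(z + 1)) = z - 4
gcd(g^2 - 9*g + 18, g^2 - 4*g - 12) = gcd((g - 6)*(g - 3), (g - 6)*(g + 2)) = g - 6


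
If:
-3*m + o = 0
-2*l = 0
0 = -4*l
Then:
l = 0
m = o/3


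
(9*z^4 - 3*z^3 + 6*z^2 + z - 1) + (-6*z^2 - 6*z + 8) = 9*z^4 - 3*z^3 - 5*z + 7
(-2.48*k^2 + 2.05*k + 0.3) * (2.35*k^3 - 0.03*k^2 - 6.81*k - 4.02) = -5.828*k^5 + 4.8919*k^4 + 17.5323*k^3 - 3.9999*k^2 - 10.284*k - 1.206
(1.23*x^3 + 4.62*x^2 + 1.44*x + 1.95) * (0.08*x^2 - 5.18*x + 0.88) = 0.0984*x^5 - 6.0018*x^4 - 22.734*x^3 - 3.2376*x^2 - 8.8338*x + 1.716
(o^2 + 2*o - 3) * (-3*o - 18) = -3*o^3 - 24*o^2 - 27*o + 54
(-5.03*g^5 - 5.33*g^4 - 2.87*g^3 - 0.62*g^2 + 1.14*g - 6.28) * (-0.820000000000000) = 4.1246*g^5 + 4.3706*g^4 + 2.3534*g^3 + 0.5084*g^2 - 0.9348*g + 5.1496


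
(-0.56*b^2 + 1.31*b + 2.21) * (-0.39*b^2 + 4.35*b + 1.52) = 0.2184*b^4 - 2.9469*b^3 + 3.9854*b^2 + 11.6047*b + 3.3592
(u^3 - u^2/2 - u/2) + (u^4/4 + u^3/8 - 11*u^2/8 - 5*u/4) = u^4/4 + 9*u^3/8 - 15*u^2/8 - 7*u/4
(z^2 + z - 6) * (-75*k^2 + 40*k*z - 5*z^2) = -75*k^2*z^2 - 75*k^2*z + 450*k^2 + 40*k*z^3 + 40*k*z^2 - 240*k*z - 5*z^4 - 5*z^3 + 30*z^2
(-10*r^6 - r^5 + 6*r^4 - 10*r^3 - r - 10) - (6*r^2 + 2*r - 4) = -10*r^6 - r^5 + 6*r^4 - 10*r^3 - 6*r^2 - 3*r - 6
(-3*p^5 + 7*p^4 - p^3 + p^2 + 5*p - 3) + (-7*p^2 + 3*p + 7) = -3*p^5 + 7*p^4 - p^3 - 6*p^2 + 8*p + 4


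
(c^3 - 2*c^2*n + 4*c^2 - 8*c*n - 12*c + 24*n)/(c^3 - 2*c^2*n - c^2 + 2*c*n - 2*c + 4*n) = (c + 6)/(c + 1)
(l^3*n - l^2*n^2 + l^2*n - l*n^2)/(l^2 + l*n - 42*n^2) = l*n*(l^2 - l*n + l - n)/(l^2 + l*n - 42*n^2)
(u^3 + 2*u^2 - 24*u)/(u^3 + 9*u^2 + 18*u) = (u - 4)/(u + 3)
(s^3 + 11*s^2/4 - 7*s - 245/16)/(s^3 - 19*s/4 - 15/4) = (8*s^2 + 42*s + 49)/(4*(2*s^2 + 5*s + 3))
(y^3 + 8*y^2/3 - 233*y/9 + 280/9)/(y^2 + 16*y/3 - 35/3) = y - 8/3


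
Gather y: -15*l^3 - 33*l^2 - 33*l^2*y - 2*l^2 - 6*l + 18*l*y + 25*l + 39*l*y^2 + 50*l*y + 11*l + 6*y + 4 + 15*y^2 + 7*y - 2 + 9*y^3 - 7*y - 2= -15*l^3 - 35*l^2 + 30*l + 9*y^3 + y^2*(39*l + 15) + y*(-33*l^2 + 68*l + 6)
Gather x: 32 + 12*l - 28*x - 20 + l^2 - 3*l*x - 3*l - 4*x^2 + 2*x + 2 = l^2 + 9*l - 4*x^2 + x*(-3*l - 26) + 14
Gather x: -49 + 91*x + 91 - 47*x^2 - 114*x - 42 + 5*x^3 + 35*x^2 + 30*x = 5*x^3 - 12*x^2 + 7*x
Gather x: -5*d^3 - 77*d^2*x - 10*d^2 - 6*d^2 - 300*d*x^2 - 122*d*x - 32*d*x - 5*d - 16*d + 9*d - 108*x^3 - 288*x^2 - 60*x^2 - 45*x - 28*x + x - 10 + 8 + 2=-5*d^3 - 16*d^2 - 12*d - 108*x^3 + x^2*(-300*d - 348) + x*(-77*d^2 - 154*d - 72)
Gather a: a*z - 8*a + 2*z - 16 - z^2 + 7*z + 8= a*(z - 8) - z^2 + 9*z - 8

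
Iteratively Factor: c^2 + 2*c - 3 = (c + 3)*(c - 1)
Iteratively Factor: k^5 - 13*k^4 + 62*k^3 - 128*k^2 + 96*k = (k - 2)*(k^4 - 11*k^3 + 40*k^2 - 48*k) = k*(k - 2)*(k^3 - 11*k^2 + 40*k - 48) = k*(k - 3)*(k - 2)*(k^2 - 8*k + 16) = k*(k - 4)*(k - 3)*(k - 2)*(k - 4)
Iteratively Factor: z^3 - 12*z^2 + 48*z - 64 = (z - 4)*(z^2 - 8*z + 16) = (z - 4)^2*(z - 4)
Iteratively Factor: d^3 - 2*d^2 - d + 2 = (d - 1)*(d^2 - d - 2) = (d - 1)*(d + 1)*(d - 2)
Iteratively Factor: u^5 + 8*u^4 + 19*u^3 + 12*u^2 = (u + 3)*(u^4 + 5*u^3 + 4*u^2) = u*(u + 3)*(u^3 + 5*u^2 + 4*u) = u*(u + 3)*(u + 4)*(u^2 + u) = u*(u + 1)*(u + 3)*(u + 4)*(u)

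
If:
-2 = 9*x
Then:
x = -2/9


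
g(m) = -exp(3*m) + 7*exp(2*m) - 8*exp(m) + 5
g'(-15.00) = 0.00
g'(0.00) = 3.00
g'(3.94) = -371229.82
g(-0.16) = 2.65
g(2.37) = -503.69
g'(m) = -3*exp(3*m) + 14*exp(2*m) - 8*exp(m) = (-3*exp(2*m) + 14*exp(m) - 8)*exp(m)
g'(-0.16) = 1.49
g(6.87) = -886430068.23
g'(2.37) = -2155.94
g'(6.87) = -2665765702.11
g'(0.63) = 14.48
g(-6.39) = 4.99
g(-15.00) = 5.00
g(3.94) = -117843.47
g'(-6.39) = -0.01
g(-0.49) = 2.50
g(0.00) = 3.00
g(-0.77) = 2.70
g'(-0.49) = -0.34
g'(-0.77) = -1.00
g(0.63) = 8.04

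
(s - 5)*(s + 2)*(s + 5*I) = s^3 - 3*s^2 + 5*I*s^2 - 10*s - 15*I*s - 50*I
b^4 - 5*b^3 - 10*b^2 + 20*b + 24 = (b - 6)*(b - 2)*(b + 1)*(b + 2)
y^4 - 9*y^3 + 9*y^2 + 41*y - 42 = (y - 7)*(y - 3)*(y - 1)*(y + 2)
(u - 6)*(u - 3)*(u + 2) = u^3 - 7*u^2 + 36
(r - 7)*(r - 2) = r^2 - 9*r + 14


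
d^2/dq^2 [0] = 0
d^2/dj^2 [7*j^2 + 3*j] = 14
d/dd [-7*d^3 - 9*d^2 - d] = -21*d^2 - 18*d - 1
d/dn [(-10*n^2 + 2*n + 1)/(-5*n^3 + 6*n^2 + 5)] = (-50*n^4 + 20*n^3 + 3*n^2 - 112*n + 10)/(25*n^6 - 60*n^5 + 36*n^4 - 50*n^3 + 60*n^2 + 25)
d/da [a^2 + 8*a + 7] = 2*a + 8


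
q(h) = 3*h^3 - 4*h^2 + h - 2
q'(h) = 9*h^2 - 8*h + 1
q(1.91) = 6.22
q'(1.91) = 18.55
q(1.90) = 6.04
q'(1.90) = 18.29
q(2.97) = 44.28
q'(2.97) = 56.63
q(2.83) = 36.79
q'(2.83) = 50.44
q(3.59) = 88.84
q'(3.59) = 88.27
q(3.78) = 106.66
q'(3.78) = 99.36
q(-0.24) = -2.51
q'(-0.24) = 3.44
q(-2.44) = -71.83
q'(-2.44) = 74.10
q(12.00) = 4618.00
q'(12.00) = 1201.00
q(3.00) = 46.00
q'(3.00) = 58.00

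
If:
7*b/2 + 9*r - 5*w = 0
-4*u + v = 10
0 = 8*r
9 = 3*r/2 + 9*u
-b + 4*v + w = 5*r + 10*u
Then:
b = 460/3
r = 0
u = 1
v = 14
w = 322/3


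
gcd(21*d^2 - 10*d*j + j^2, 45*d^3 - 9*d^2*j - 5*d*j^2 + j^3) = 3*d - j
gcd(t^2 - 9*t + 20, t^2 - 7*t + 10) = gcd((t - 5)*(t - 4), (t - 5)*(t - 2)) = t - 5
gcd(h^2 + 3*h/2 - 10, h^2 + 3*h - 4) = h + 4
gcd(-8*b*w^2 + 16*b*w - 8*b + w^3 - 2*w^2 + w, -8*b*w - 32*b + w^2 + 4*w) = -8*b + w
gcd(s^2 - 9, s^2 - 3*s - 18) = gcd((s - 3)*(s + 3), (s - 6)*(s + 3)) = s + 3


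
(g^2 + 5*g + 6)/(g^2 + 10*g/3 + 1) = 3*(g + 2)/(3*g + 1)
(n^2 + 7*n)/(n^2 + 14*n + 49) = n/(n + 7)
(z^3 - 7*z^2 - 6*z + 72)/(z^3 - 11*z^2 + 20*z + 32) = (z^2 - 3*z - 18)/(z^2 - 7*z - 8)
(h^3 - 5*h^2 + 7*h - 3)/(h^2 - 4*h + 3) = h - 1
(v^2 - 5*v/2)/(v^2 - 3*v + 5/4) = 2*v/(2*v - 1)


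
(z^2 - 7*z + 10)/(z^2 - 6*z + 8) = (z - 5)/(z - 4)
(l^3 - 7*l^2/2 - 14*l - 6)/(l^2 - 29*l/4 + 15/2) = 2*(2*l^2 + 5*l + 2)/(4*l - 5)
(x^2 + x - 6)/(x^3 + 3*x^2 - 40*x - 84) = (x^2 + x - 6)/(x^3 + 3*x^2 - 40*x - 84)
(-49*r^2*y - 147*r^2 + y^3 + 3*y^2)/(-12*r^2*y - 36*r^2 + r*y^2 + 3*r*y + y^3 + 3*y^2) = (-49*r^2 + y^2)/(-12*r^2 + r*y + y^2)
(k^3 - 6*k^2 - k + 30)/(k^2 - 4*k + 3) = (k^2 - 3*k - 10)/(k - 1)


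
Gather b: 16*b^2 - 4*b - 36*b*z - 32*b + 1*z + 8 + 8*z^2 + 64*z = 16*b^2 + b*(-36*z - 36) + 8*z^2 + 65*z + 8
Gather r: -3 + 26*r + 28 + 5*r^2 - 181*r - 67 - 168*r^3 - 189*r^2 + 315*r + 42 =-168*r^3 - 184*r^2 + 160*r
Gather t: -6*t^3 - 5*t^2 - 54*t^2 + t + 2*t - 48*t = -6*t^3 - 59*t^2 - 45*t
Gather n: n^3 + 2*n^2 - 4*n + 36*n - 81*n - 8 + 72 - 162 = n^3 + 2*n^2 - 49*n - 98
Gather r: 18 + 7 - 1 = 24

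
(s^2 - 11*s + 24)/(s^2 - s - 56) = (s - 3)/(s + 7)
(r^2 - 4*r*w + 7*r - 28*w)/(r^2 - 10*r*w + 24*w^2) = (r + 7)/(r - 6*w)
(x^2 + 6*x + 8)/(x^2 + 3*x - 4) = (x + 2)/(x - 1)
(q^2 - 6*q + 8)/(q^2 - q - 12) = (q - 2)/(q + 3)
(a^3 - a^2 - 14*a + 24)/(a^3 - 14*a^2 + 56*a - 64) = (a^2 + a - 12)/(a^2 - 12*a + 32)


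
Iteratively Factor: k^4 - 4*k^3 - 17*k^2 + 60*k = (k - 5)*(k^3 + k^2 - 12*k) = (k - 5)*(k + 4)*(k^2 - 3*k) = (k - 5)*(k - 3)*(k + 4)*(k)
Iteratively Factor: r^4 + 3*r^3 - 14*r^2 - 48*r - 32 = (r - 4)*(r^3 + 7*r^2 + 14*r + 8) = (r - 4)*(r + 1)*(r^2 + 6*r + 8) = (r - 4)*(r + 1)*(r + 2)*(r + 4)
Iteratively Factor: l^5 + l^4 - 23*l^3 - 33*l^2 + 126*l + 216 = (l + 2)*(l^4 - l^3 - 21*l^2 + 9*l + 108) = (l - 4)*(l + 2)*(l^3 + 3*l^2 - 9*l - 27) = (l - 4)*(l - 3)*(l + 2)*(l^2 + 6*l + 9) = (l - 4)*(l - 3)*(l + 2)*(l + 3)*(l + 3)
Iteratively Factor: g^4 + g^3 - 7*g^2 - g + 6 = (g + 3)*(g^3 - 2*g^2 - g + 2) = (g + 1)*(g + 3)*(g^2 - 3*g + 2) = (g - 1)*(g + 1)*(g + 3)*(g - 2)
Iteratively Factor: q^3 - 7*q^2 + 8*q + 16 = (q - 4)*(q^2 - 3*q - 4) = (q - 4)*(q + 1)*(q - 4)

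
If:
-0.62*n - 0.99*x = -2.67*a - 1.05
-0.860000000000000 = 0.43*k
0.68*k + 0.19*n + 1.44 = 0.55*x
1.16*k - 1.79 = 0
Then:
No Solution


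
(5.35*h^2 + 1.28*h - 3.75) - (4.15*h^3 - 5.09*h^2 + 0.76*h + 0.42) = -4.15*h^3 + 10.44*h^2 + 0.52*h - 4.17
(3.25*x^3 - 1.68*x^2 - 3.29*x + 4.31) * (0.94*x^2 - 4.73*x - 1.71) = 3.055*x^5 - 16.9517*x^4 - 0.7037*x^3 + 22.4859*x^2 - 14.7604*x - 7.3701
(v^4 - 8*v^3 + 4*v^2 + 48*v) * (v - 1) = v^5 - 9*v^4 + 12*v^3 + 44*v^2 - 48*v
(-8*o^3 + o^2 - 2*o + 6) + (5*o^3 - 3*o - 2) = -3*o^3 + o^2 - 5*o + 4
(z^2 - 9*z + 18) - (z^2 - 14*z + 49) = 5*z - 31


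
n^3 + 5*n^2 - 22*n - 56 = (n - 4)*(n + 2)*(n + 7)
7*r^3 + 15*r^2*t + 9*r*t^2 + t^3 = (r + t)^2*(7*r + t)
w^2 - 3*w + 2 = (w - 2)*(w - 1)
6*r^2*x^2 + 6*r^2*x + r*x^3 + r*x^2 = x*(6*r + x)*(r*x + r)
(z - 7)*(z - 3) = z^2 - 10*z + 21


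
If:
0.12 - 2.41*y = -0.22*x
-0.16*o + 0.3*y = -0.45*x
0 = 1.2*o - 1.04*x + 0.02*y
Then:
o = -0.04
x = -0.04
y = 0.05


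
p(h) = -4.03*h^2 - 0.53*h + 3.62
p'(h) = -8.06*h - 0.53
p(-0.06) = 3.64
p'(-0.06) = -0.05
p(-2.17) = -14.21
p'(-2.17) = 16.96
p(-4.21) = -65.58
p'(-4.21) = 33.40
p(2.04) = -14.23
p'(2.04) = -16.97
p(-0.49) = 2.91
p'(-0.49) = 3.42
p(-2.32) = -16.84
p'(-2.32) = 18.17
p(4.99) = -99.37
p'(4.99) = -40.75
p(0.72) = 1.15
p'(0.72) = -6.33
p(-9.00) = -318.04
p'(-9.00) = 72.01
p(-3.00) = -31.06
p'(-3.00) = 23.65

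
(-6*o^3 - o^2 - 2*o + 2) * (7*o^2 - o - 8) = -42*o^5 - o^4 + 35*o^3 + 24*o^2 + 14*o - 16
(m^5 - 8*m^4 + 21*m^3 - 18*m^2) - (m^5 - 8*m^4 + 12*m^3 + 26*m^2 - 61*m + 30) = 9*m^3 - 44*m^2 + 61*m - 30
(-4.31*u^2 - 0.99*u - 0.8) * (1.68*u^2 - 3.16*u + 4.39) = -7.2408*u^4 + 11.9564*u^3 - 17.1365*u^2 - 1.8181*u - 3.512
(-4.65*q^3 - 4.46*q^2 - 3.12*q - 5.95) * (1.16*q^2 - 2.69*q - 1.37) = -5.394*q^5 + 7.3349*q^4 + 14.7487*q^3 + 7.601*q^2 + 20.2799*q + 8.1515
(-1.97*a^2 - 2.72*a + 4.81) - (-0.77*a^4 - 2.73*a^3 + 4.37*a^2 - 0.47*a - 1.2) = 0.77*a^4 + 2.73*a^3 - 6.34*a^2 - 2.25*a + 6.01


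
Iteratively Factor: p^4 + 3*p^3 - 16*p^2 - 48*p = (p + 4)*(p^3 - p^2 - 12*p) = p*(p + 4)*(p^2 - p - 12) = p*(p - 4)*(p + 4)*(p + 3)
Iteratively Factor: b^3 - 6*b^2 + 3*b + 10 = (b + 1)*(b^2 - 7*b + 10) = (b - 5)*(b + 1)*(b - 2)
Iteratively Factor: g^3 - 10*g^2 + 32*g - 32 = (g - 4)*(g^2 - 6*g + 8) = (g - 4)*(g - 2)*(g - 4)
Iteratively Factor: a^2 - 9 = (a - 3)*(a + 3)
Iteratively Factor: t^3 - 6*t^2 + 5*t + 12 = (t - 4)*(t^2 - 2*t - 3) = (t - 4)*(t - 3)*(t + 1)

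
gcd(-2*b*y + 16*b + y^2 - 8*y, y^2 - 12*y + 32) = y - 8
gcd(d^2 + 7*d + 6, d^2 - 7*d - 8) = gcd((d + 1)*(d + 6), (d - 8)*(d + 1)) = d + 1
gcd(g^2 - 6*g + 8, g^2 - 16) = g - 4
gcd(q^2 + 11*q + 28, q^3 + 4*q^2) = q + 4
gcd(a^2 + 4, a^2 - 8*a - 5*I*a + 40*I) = 1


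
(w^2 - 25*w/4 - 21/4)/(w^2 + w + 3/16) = 4*(w - 7)/(4*w + 1)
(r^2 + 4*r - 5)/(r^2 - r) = (r + 5)/r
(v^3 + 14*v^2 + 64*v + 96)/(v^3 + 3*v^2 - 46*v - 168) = (v + 4)/(v - 7)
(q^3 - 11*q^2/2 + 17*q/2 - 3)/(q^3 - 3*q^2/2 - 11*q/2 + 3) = (q - 2)/(q + 2)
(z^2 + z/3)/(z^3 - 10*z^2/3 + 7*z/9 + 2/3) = 3*z/(3*z^2 - 11*z + 6)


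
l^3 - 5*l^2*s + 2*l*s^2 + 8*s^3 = (l - 4*s)*(l - 2*s)*(l + s)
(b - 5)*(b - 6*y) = b^2 - 6*b*y - 5*b + 30*y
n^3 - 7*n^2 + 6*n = n*(n - 6)*(n - 1)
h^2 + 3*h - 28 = (h - 4)*(h + 7)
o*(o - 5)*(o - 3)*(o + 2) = o^4 - 6*o^3 - o^2 + 30*o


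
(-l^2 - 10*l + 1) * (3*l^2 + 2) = -3*l^4 - 30*l^3 + l^2 - 20*l + 2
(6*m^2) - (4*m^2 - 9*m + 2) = 2*m^2 + 9*m - 2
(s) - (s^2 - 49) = -s^2 + s + 49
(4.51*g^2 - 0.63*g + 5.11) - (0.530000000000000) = 4.51*g^2 - 0.63*g + 4.58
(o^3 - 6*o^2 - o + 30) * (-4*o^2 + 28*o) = -4*o^5 + 52*o^4 - 164*o^3 - 148*o^2 + 840*o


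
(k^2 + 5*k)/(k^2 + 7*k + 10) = k/(k + 2)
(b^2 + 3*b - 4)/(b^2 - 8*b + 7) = (b + 4)/(b - 7)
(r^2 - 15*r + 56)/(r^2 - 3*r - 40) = (r - 7)/(r + 5)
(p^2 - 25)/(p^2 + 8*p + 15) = (p - 5)/(p + 3)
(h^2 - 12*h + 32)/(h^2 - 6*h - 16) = (h - 4)/(h + 2)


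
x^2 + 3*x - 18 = (x - 3)*(x + 6)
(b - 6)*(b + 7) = b^2 + b - 42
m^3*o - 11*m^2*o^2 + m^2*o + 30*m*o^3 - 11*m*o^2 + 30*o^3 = (m - 6*o)*(m - 5*o)*(m*o + o)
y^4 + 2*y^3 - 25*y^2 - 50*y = y*(y - 5)*(y + 2)*(y + 5)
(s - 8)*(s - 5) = s^2 - 13*s + 40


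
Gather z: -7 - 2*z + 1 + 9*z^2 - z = 9*z^2 - 3*z - 6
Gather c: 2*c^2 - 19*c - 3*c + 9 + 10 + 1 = 2*c^2 - 22*c + 20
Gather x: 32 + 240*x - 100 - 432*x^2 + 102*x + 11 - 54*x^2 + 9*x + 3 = -486*x^2 + 351*x - 54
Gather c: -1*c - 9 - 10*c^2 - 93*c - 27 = -10*c^2 - 94*c - 36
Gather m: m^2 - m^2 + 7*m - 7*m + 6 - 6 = 0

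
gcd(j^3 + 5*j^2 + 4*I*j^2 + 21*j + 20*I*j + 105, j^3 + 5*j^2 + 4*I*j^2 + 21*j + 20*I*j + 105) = j^3 + j^2*(5 + 4*I) + j*(21 + 20*I) + 105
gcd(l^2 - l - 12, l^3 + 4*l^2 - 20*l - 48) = l - 4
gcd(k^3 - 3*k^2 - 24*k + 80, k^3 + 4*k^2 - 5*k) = k + 5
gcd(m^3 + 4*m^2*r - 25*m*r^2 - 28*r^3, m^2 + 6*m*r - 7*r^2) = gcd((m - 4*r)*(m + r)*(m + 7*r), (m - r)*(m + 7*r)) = m + 7*r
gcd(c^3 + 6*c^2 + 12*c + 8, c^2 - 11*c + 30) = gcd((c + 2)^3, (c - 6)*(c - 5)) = 1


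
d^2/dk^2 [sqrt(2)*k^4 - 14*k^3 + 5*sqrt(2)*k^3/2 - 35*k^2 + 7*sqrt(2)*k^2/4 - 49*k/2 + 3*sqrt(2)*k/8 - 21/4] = 12*sqrt(2)*k^2 - 84*k + 15*sqrt(2)*k - 70 + 7*sqrt(2)/2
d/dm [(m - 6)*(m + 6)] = 2*m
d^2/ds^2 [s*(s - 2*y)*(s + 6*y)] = 6*s + 8*y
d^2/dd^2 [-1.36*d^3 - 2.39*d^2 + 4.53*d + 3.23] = -8.16*d - 4.78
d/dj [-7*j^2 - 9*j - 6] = -14*j - 9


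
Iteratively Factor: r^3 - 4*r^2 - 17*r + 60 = (r + 4)*(r^2 - 8*r + 15) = (r - 3)*(r + 4)*(r - 5)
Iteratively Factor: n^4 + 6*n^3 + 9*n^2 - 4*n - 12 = (n + 2)*(n^3 + 4*n^2 + n - 6) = (n + 2)^2*(n^2 + 2*n - 3) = (n + 2)^2*(n + 3)*(n - 1)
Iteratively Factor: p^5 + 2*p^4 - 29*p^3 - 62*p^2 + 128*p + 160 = (p + 4)*(p^4 - 2*p^3 - 21*p^2 + 22*p + 40) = (p - 2)*(p + 4)*(p^3 - 21*p - 20) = (p - 2)*(p + 4)^2*(p^2 - 4*p - 5) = (p - 5)*(p - 2)*(p + 4)^2*(p + 1)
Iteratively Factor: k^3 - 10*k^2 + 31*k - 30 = (k - 3)*(k^2 - 7*k + 10) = (k - 5)*(k - 3)*(k - 2)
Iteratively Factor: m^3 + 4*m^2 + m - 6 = (m - 1)*(m^2 + 5*m + 6) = (m - 1)*(m + 2)*(m + 3)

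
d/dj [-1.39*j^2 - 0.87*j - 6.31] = -2.78*j - 0.87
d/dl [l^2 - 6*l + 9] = 2*l - 6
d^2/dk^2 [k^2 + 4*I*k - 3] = 2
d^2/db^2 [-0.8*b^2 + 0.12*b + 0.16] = -1.60000000000000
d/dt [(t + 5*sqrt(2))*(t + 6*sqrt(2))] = 2*t + 11*sqrt(2)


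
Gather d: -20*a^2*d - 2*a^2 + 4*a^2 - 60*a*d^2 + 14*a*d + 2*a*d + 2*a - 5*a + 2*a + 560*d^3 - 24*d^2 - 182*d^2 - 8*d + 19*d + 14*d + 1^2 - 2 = 2*a^2 - a + 560*d^3 + d^2*(-60*a - 206) + d*(-20*a^2 + 16*a + 25) - 1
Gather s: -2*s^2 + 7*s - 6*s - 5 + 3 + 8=-2*s^2 + s + 6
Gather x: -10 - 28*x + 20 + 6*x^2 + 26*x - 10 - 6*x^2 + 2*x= 0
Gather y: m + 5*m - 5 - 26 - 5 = 6*m - 36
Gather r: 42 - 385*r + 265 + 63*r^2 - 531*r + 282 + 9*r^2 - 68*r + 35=72*r^2 - 984*r + 624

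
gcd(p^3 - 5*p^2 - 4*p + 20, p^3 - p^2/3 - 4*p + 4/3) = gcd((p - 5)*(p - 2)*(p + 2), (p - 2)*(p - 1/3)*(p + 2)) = p^2 - 4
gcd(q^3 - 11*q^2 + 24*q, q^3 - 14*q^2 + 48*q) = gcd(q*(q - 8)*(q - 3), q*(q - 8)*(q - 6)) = q^2 - 8*q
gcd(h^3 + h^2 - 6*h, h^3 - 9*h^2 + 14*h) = h^2 - 2*h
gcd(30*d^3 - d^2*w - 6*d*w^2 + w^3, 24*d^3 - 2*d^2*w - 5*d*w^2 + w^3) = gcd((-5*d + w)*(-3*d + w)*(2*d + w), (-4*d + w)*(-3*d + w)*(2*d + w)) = -6*d^2 - d*w + w^2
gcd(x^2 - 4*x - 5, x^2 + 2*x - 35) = x - 5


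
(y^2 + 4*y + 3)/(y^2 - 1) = (y + 3)/(y - 1)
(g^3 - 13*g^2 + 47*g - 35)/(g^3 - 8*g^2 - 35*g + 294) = (g^2 - 6*g + 5)/(g^2 - g - 42)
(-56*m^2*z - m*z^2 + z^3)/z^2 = -56*m^2/z - m + z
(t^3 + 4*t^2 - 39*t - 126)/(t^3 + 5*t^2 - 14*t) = (t^2 - 3*t - 18)/(t*(t - 2))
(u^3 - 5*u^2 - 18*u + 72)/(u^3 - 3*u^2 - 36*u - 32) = (u^2 - 9*u + 18)/(u^2 - 7*u - 8)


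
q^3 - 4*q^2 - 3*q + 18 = (q - 3)^2*(q + 2)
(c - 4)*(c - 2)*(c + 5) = c^3 - c^2 - 22*c + 40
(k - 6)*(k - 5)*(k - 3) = k^3 - 14*k^2 + 63*k - 90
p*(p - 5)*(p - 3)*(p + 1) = p^4 - 7*p^3 + 7*p^2 + 15*p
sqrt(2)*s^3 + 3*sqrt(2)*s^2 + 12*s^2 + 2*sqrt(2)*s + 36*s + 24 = (s + 2)*(s + 6*sqrt(2))*(sqrt(2)*s + sqrt(2))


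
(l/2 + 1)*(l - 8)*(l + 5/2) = l^3/2 - 7*l^2/4 - 31*l/2 - 20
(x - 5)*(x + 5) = x^2 - 25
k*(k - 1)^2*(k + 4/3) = k^4 - 2*k^3/3 - 5*k^2/3 + 4*k/3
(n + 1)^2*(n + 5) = n^3 + 7*n^2 + 11*n + 5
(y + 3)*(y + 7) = y^2 + 10*y + 21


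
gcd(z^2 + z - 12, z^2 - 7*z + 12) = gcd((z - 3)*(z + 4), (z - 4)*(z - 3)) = z - 3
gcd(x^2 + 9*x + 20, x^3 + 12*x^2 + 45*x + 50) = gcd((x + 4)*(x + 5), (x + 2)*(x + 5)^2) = x + 5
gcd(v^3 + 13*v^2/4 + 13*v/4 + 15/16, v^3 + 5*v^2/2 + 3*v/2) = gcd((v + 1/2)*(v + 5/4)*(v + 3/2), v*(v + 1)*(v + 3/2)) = v + 3/2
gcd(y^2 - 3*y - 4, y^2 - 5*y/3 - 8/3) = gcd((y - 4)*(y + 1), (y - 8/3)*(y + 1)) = y + 1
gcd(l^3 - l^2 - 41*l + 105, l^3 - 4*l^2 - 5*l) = l - 5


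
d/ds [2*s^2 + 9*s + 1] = 4*s + 9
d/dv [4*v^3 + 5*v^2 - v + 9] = 12*v^2 + 10*v - 1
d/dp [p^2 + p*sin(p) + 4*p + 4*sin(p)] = p*cos(p) + 2*p + sin(p) + 4*cos(p) + 4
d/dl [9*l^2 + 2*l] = 18*l + 2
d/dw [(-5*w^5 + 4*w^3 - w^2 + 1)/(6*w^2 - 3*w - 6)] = (-30*w^6 + 20*w^5 + 58*w^4 - 8*w^3 - 23*w^2 + 1)/(3*(4*w^4 - 4*w^3 - 7*w^2 + 4*w + 4))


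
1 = 1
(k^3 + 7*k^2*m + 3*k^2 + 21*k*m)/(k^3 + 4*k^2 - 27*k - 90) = k*(k + 7*m)/(k^2 + k - 30)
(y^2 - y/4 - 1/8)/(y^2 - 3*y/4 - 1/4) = (y - 1/2)/(y - 1)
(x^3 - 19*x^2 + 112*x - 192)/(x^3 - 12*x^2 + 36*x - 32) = (x^2 - 11*x + 24)/(x^2 - 4*x + 4)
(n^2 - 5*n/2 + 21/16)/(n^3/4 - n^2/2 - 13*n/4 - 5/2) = (-16*n^2 + 40*n - 21)/(4*(-n^3 + 2*n^2 + 13*n + 10))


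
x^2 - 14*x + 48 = (x - 8)*(x - 6)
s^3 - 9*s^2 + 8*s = s*(s - 8)*(s - 1)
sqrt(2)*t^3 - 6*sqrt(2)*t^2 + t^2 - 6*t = t*(t - 6)*(sqrt(2)*t + 1)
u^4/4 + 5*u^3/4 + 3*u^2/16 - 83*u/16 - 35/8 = (u/4 + 1/4)*(u - 2)*(u + 5/2)*(u + 7/2)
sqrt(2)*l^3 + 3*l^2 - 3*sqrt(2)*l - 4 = (l - sqrt(2))*(l + 2*sqrt(2))*(sqrt(2)*l + 1)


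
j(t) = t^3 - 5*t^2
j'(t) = 3*t^2 - 10*t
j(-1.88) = -24.32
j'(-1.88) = 29.40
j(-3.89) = -134.52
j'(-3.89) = 84.30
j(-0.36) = -0.69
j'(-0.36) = 3.99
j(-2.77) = -59.62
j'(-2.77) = 50.72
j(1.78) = -10.20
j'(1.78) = -8.29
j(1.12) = -4.87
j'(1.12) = -7.44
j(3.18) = -18.40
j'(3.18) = -1.46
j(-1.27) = -10.11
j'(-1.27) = 17.54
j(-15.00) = -4500.00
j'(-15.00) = 825.00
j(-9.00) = -1134.00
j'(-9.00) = 333.00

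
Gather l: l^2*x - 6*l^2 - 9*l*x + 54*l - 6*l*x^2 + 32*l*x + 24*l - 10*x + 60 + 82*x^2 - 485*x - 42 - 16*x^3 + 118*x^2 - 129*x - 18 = l^2*(x - 6) + l*(-6*x^2 + 23*x + 78) - 16*x^3 + 200*x^2 - 624*x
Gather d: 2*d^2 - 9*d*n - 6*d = 2*d^2 + d*(-9*n - 6)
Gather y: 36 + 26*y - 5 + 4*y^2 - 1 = 4*y^2 + 26*y + 30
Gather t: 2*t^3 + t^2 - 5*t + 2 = 2*t^3 + t^2 - 5*t + 2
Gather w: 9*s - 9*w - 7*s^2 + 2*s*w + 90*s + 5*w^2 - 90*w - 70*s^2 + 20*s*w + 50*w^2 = -77*s^2 + 99*s + 55*w^2 + w*(22*s - 99)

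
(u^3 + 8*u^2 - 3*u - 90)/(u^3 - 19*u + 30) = (u + 6)/(u - 2)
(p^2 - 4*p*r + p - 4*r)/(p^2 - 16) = (p^2 - 4*p*r + p - 4*r)/(p^2 - 16)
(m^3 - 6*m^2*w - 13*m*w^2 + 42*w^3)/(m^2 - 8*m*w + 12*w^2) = (-m^2 + 4*m*w + 21*w^2)/(-m + 6*w)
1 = 1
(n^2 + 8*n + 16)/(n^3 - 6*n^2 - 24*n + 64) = (n + 4)/(n^2 - 10*n + 16)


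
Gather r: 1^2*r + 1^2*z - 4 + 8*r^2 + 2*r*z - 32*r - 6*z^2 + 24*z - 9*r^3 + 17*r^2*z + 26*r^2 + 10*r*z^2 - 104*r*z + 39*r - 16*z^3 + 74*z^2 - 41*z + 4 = -9*r^3 + r^2*(17*z + 34) + r*(10*z^2 - 102*z + 8) - 16*z^3 + 68*z^2 - 16*z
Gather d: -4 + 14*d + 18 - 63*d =14 - 49*d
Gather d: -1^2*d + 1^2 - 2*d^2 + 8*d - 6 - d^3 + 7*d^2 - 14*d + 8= -d^3 + 5*d^2 - 7*d + 3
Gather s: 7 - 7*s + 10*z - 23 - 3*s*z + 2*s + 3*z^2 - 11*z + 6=s*(-3*z - 5) + 3*z^2 - z - 10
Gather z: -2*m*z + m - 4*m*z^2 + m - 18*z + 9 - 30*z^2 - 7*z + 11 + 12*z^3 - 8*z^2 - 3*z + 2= 2*m + 12*z^3 + z^2*(-4*m - 38) + z*(-2*m - 28) + 22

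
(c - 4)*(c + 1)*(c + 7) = c^3 + 4*c^2 - 25*c - 28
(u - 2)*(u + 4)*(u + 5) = u^3 + 7*u^2 + 2*u - 40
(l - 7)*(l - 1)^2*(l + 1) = l^4 - 8*l^3 + 6*l^2 + 8*l - 7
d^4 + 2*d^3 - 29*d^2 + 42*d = d*(d - 3)*(d - 2)*(d + 7)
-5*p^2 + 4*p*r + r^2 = (-p + r)*(5*p + r)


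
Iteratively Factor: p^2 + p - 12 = (p + 4)*(p - 3)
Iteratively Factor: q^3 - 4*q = (q - 2)*(q^2 + 2*q) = (q - 2)*(q + 2)*(q)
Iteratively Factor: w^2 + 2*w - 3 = (w + 3)*(w - 1)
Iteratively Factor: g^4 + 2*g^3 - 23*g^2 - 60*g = (g + 4)*(g^3 - 2*g^2 - 15*g) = (g - 5)*(g + 4)*(g^2 + 3*g) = (g - 5)*(g + 3)*(g + 4)*(g)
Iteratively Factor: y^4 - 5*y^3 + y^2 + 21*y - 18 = (y - 3)*(y^3 - 2*y^2 - 5*y + 6) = (y - 3)*(y + 2)*(y^2 - 4*y + 3) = (y - 3)*(y - 1)*(y + 2)*(y - 3)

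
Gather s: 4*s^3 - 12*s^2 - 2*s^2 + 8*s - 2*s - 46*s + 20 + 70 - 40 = 4*s^3 - 14*s^2 - 40*s + 50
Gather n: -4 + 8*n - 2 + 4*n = 12*n - 6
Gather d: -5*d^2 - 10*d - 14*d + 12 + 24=-5*d^2 - 24*d + 36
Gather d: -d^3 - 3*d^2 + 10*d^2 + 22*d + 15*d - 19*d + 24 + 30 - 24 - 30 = -d^3 + 7*d^2 + 18*d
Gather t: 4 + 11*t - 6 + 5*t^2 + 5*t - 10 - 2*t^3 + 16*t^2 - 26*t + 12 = -2*t^3 + 21*t^2 - 10*t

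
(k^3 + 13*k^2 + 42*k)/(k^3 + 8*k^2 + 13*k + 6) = k*(k + 7)/(k^2 + 2*k + 1)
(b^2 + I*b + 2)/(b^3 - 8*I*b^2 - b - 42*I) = (b - I)/(b^2 - 10*I*b - 21)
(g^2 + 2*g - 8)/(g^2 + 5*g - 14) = (g + 4)/(g + 7)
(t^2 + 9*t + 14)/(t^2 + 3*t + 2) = (t + 7)/(t + 1)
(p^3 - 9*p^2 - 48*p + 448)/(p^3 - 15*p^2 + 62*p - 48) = (p^2 - p - 56)/(p^2 - 7*p + 6)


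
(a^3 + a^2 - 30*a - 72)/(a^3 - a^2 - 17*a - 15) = (a^2 - 2*a - 24)/(a^2 - 4*a - 5)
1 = 1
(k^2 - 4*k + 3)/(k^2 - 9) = (k - 1)/(k + 3)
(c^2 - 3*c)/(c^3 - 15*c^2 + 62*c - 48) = c*(c - 3)/(c^3 - 15*c^2 + 62*c - 48)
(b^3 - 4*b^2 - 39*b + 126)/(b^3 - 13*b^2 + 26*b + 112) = (b^2 + 3*b - 18)/(b^2 - 6*b - 16)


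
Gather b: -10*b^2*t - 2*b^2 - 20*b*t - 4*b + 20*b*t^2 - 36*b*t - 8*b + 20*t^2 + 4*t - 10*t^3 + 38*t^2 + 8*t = b^2*(-10*t - 2) + b*(20*t^2 - 56*t - 12) - 10*t^3 + 58*t^2 + 12*t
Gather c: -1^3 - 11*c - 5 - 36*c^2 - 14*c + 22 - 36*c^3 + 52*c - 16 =-36*c^3 - 36*c^2 + 27*c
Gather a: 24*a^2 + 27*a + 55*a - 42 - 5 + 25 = 24*a^2 + 82*a - 22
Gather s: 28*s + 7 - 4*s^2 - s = -4*s^2 + 27*s + 7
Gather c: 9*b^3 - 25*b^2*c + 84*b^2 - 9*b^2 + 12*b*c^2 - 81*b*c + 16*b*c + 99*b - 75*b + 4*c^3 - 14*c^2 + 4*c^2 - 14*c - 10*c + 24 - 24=9*b^3 + 75*b^2 + 24*b + 4*c^3 + c^2*(12*b - 10) + c*(-25*b^2 - 65*b - 24)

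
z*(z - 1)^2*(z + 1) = z^4 - z^3 - z^2 + z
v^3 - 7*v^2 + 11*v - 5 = (v - 5)*(v - 1)^2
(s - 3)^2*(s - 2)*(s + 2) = s^4 - 6*s^3 + 5*s^2 + 24*s - 36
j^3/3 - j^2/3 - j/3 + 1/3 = (j/3 + 1/3)*(j - 1)^2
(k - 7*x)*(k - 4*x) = k^2 - 11*k*x + 28*x^2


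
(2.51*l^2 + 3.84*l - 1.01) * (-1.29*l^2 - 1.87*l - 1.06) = -3.2379*l^4 - 9.6473*l^3 - 8.5385*l^2 - 2.1817*l + 1.0706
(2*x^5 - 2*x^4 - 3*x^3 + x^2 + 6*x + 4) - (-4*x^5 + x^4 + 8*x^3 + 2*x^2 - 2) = 6*x^5 - 3*x^4 - 11*x^3 - x^2 + 6*x + 6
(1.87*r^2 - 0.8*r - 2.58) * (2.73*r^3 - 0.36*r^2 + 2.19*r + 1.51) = 5.1051*r^5 - 2.8572*r^4 - 2.6601*r^3 + 2.0005*r^2 - 6.8582*r - 3.8958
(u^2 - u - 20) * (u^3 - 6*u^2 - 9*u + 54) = u^5 - 7*u^4 - 23*u^3 + 183*u^2 + 126*u - 1080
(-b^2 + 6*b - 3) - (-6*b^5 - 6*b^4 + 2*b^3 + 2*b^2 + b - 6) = 6*b^5 + 6*b^4 - 2*b^3 - 3*b^2 + 5*b + 3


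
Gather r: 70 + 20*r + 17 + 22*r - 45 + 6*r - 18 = 48*r + 24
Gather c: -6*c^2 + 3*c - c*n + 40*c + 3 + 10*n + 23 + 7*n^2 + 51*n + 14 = -6*c^2 + c*(43 - n) + 7*n^2 + 61*n + 40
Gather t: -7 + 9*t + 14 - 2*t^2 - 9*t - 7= -2*t^2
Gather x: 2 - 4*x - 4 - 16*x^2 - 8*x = -16*x^2 - 12*x - 2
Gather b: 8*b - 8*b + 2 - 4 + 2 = 0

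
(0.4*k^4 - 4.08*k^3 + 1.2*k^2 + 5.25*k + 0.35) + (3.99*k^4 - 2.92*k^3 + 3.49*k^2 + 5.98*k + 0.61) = 4.39*k^4 - 7.0*k^3 + 4.69*k^2 + 11.23*k + 0.96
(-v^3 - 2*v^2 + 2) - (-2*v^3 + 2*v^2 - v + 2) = v^3 - 4*v^2 + v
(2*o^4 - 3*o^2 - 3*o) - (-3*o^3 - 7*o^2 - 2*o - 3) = 2*o^4 + 3*o^3 + 4*o^2 - o + 3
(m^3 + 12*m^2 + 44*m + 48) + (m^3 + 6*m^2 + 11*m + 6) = 2*m^3 + 18*m^2 + 55*m + 54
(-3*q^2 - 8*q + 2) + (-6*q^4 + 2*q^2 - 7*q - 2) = -6*q^4 - q^2 - 15*q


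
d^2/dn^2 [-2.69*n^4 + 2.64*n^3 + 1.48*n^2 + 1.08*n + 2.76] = -32.28*n^2 + 15.84*n + 2.96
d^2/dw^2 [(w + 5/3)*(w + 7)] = 2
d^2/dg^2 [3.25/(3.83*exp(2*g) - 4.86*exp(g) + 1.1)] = ((15.795 - 49.79*exp(g))*(3.83*exp(2*g) - 4.86*exp(g) + 1.1) + 3.25*(7.66*exp(g) - 4.86)*(15.32*exp(g) - 9.72)*exp(g))*exp(g)/(3.83*exp(2*g) - 4.86*exp(g) + 1.1)^3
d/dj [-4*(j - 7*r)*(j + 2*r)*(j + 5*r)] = -12*j^2 + 156*r^2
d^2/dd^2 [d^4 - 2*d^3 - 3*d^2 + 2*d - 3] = 12*d^2 - 12*d - 6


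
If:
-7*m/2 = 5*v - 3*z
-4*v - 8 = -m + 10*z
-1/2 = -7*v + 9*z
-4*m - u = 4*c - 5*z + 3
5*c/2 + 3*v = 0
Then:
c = 1416/1975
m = 161/395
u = -39893/3950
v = -236/395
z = -411/790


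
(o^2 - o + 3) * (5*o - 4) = 5*o^3 - 9*o^2 + 19*o - 12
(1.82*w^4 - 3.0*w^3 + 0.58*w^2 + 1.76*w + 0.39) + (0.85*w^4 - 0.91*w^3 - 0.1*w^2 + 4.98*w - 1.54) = 2.67*w^4 - 3.91*w^3 + 0.48*w^2 + 6.74*w - 1.15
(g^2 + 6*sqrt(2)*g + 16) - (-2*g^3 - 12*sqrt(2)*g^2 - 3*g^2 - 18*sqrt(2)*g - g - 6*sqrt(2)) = 2*g^3 + 4*g^2 + 12*sqrt(2)*g^2 + g + 24*sqrt(2)*g + 6*sqrt(2) + 16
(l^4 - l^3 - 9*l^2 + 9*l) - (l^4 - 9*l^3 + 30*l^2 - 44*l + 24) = 8*l^3 - 39*l^2 + 53*l - 24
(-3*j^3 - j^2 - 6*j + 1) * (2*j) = -6*j^4 - 2*j^3 - 12*j^2 + 2*j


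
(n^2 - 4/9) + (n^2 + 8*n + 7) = 2*n^2 + 8*n + 59/9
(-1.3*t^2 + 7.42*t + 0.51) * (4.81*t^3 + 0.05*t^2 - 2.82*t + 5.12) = -6.253*t^5 + 35.6252*t^4 + 6.4901*t^3 - 27.5549*t^2 + 36.5522*t + 2.6112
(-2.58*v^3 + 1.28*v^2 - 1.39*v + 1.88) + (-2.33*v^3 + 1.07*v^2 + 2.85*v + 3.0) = -4.91*v^3 + 2.35*v^2 + 1.46*v + 4.88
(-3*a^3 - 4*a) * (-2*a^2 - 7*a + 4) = 6*a^5 + 21*a^4 - 4*a^3 + 28*a^2 - 16*a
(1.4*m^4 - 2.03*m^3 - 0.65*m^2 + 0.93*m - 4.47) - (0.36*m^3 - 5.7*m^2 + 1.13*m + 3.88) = 1.4*m^4 - 2.39*m^3 + 5.05*m^2 - 0.2*m - 8.35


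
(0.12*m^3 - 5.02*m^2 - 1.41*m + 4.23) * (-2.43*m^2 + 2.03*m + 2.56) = -0.2916*m^5 + 12.4422*m^4 - 6.4571*m^3 - 25.9924*m^2 + 4.9773*m + 10.8288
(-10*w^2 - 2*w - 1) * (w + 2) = -10*w^3 - 22*w^2 - 5*w - 2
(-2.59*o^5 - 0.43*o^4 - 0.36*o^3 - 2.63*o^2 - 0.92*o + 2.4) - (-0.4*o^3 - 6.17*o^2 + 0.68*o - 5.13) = -2.59*o^5 - 0.43*o^4 + 0.04*o^3 + 3.54*o^2 - 1.6*o + 7.53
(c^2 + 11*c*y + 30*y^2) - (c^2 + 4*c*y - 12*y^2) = 7*c*y + 42*y^2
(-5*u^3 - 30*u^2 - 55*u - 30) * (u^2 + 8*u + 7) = -5*u^5 - 70*u^4 - 330*u^3 - 680*u^2 - 625*u - 210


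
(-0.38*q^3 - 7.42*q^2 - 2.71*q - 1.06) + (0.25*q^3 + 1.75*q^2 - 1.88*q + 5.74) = -0.13*q^3 - 5.67*q^2 - 4.59*q + 4.68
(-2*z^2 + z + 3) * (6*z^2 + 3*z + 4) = -12*z^4 + 13*z^2 + 13*z + 12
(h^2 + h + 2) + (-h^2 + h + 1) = 2*h + 3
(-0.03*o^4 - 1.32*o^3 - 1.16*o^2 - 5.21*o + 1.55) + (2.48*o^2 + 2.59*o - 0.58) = -0.03*o^4 - 1.32*o^3 + 1.32*o^2 - 2.62*o + 0.97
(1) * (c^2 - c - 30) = c^2 - c - 30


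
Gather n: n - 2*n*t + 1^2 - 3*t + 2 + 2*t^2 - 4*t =n*(1 - 2*t) + 2*t^2 - 7*t + 3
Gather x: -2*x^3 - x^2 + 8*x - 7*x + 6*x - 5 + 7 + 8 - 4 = -2*x^3 - x^2 + 7*x + 6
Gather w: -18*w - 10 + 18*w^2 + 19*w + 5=18*w^2 + w - 5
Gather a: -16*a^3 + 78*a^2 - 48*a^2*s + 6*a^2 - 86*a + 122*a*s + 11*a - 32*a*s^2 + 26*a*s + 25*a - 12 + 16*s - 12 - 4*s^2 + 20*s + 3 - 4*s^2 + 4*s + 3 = -16*a^3 + a^2*(84 - 48*s) + a*(-32*s^2 + 148*s - 50) - 8*s^2 + 40*s - 18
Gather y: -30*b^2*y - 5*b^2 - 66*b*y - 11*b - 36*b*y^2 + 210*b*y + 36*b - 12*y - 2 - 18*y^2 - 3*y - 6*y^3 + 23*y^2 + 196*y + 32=-5*b^2 + 25*b - 6*y^3 + y^2*(5 - 36*b) + y*(-30*b^2 + 144*b + 181) + 30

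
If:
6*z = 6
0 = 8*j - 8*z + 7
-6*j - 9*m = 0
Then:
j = 1/8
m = -1/12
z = 1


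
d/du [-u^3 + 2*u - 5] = 2 - 3*u^2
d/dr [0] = 0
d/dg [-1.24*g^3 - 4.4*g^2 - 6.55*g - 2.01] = -3.72*g^2 - 8.8*g - 6.55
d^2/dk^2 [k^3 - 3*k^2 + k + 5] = 6*k - 6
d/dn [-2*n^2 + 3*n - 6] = 3 - 4*n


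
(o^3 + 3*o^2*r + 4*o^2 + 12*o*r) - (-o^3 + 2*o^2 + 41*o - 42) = 2*o^3 + 3*o^2*r + 2*o^2 + 12*o*r - 41*o + 42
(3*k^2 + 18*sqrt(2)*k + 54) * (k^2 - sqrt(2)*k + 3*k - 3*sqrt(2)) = 3*k^4 + 9*k^3 + 15*sqrt(2)*k^3 + 18*k^2 + 45*sqrt(2)*k^2 - 54*sqrt(2)*k + 54*k - 162*sqrt(2)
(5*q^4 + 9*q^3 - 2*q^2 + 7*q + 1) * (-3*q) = -15*q^5 - 27*q^4 + 6*q^3 - 21*q^2 - 3*q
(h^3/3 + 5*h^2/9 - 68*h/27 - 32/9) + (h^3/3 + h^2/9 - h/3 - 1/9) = 2*h^3/3 + 2*h^2/3 - 77*h/27 - 11/3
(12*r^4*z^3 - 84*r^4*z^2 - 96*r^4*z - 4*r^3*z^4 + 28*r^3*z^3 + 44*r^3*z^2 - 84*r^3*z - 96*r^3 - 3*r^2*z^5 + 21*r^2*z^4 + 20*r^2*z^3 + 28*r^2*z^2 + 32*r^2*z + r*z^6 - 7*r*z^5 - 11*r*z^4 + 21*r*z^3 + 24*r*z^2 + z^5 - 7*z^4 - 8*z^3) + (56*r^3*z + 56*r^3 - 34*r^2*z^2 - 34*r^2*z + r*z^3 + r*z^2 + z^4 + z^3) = 12*r^4*z^3 - 84*r^4*z^2 - 96*r^4*z - 4*r^3*z^4 + 28*r^3*z^3 + 44*r^3*z^2 - 28*r^3*z - 40*r^3 - 3*r^2*z^5 + 21*r^2*z^4 + 20*r^2*z^3 - 6*r^2*z^2 - 2*r^2*z + r*z^6 - 7*r*z^5 - 11*r*z^4 + 22*r*z^3 + 25*r*z^2 + z^5 - 6*z^4 - 7*z^3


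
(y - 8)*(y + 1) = y^2 - 7*y - 8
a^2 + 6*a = a*(a + 6)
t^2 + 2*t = t*(t + 2)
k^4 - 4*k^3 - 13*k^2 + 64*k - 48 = (k - 4)*(k - 3)*(k - 1)*(k + 4)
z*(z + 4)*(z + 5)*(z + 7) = z^4 + 16*z^3 + 83*z^2 + 140*z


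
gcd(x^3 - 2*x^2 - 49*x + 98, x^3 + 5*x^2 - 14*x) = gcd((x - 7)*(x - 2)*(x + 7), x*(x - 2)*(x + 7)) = x^2 + 5*x - 14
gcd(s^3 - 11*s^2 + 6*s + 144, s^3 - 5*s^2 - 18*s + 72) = s - 6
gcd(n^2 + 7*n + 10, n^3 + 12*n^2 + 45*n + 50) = n^2 + 7*n + 10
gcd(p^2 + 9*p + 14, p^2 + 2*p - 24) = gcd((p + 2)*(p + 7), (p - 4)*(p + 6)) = 1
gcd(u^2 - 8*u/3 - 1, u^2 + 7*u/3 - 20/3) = 1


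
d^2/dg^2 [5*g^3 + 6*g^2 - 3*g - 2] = 30*g + 12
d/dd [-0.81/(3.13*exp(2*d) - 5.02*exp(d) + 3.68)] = (5.0706*exp(d) - 4.0662)*exp(d)/(3.13*exp(2*d) - 5.02*exp(d) + 3.68)^2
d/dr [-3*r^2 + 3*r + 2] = 3 - 6*r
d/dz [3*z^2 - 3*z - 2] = 6*z - 3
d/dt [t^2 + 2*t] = 2*t + 2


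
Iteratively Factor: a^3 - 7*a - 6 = (a + 1)*(a^2 - a - 6) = (a - 3)*(a + 1)*(a + 2)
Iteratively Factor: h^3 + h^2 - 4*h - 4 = (h + 2)*(h^2 - h - 2) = (h + 1)*(h + 2)*(h - 2)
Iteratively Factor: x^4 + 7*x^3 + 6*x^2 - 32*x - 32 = (x + 1)*(x^3 + 6*x^2 - 32) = (x + 1)*(x + 4)*(x^2 + 2*x - 8) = (x + 1)*(x + 4)^2*(x - 2)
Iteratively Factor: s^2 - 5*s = (s - 5)*(s)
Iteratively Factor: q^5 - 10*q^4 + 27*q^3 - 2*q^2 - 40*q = (q - 4)*(q^4 - 6*q^3 + 3*q^2 + 10*q) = q*(q - 4)*(q^3 - 6*q^2 + 3*q + 10) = q*(q - 4)*(q - 2)*(q^2 - 4*q - 5) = q*(q - 4)*(q - 2)*(q + 1)*(q - 5)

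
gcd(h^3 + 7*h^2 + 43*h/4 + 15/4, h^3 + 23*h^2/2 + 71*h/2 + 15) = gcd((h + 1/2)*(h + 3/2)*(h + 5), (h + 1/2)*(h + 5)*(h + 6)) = h^2 + 11*h/2 + 5/2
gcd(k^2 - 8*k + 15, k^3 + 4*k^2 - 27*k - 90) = k - 5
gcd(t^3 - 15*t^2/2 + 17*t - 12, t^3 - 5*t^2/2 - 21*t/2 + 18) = t^2 - 11*t/2 + 6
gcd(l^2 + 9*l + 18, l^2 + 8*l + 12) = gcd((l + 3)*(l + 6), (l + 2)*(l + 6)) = l + 6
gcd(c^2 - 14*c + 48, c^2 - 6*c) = c - 6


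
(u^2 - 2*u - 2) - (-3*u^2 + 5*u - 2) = 4*u^2 - 7*u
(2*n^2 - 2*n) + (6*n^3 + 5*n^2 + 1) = 6*n^3 + 7*n^2 - 2*n + 1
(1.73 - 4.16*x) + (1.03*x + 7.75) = 9.48 - 3.13*x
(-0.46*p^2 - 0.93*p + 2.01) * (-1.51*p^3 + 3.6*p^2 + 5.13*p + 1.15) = 0.6946*p^5 - 0.2517*p^4 - 8.7429*p^3 + 1.9361*p^2 + 9.2418*p + 2.3115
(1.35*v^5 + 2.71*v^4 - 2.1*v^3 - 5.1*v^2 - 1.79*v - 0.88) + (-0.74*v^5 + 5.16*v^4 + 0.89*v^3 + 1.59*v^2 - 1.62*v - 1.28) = 0.61*v^5 + 7.87*v^4 - 1.21*v^3 - 3.51*v^2 - 3.41*v - 2.16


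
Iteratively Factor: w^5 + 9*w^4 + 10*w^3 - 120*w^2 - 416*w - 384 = (w + 3)*(w^4 + 6*w^3 - 8*w^2 - 96*w - 128) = (w + 2)*(w + 3)*(w^3 + 4*w^2 - 16*w - 64) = (w - 4)*(w + 2)*(w + 3)*(w^2 + 8*w + 16) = (w - 4)*(w + 2)*(w + 3)*(w + 4)*(w + 4)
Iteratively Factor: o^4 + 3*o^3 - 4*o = (o - 1)*(o^3 + 4*o^2 + 4*o) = (o - 1)*(o + 2)*(o^2 + 2*o) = o*(o - 1)*(o + 2)*(o + 2)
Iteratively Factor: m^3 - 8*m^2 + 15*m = (m - 3)*(m^2 - 5*m) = m*(m - 3)*(m - 5)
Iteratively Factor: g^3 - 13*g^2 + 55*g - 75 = (g - 5)*(g^2 - 8*g + 15) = (g - 5)^2*(g - 3)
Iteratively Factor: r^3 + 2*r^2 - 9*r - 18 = (r + 2)*(r^2 - 9) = (r - 3)*(r + 2)*(r + 3)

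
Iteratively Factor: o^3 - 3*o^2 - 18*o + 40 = (o - 2)*(o^2 - o - 20) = (o - 5)*(o - 2)*(o + 4)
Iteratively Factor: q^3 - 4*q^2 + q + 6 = (q + 1)*(q^2 - 5*q + 6) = (q - 3)*(q + 1)*(q - 2)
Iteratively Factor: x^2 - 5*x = (x - 5)*(x)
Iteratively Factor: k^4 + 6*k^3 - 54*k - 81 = (k - 3)*(k^3 + 9*k^2 + 27*k + 27) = (k - 3)*(k + 3)*(k^2 + 6*k + 9) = (k - 3)*(k + 3)^2*(k + 3)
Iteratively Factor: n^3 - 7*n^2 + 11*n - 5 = (n - 5)*(n^2 - 2*n + 1) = (n - 5)*(n - 1)*(n - 1)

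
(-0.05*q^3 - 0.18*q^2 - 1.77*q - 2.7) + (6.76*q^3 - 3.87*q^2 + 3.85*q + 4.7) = 6.71*q^3 - 4.05*q^2 + 2.08*q + 2.0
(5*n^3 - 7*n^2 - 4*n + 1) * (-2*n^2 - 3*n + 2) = -10*n^5 - n^4 + 39*n^3 - 4*n^2 - 11*n + 2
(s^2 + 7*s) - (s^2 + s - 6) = 6*s + 6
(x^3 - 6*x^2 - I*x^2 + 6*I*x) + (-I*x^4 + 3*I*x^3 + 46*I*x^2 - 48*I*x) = -I*x^4 + x^3 + 3*I*x^3 - 6*x^2 + 45*I*x^2 - 42*I*x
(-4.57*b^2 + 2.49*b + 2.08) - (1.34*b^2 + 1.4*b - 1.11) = -5.91*b^2 + 1.09*b + 3.19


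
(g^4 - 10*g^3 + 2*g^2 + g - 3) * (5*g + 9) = 5*g^5 - 41*g^4 - 80*g^3 + 23*g^2 - 6*g - 27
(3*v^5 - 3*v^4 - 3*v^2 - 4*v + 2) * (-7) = -21*v^5 + 21*v^4 + 21*v^2 + 28*v - 14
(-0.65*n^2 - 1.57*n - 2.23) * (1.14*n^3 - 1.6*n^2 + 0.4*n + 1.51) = -0.741*n^5 - 0.7498*n^4 - 0.2902*n^3 + 1.9585*n^2 - 3.2627*n - 3.3673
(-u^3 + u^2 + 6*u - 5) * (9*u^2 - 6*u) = -9*u^5 + 15*u^4 + 48*u^3 - 81*u^2 + 30*u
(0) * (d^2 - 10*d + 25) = 0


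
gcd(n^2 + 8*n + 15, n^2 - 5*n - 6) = 1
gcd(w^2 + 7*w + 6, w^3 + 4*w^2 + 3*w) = w + 1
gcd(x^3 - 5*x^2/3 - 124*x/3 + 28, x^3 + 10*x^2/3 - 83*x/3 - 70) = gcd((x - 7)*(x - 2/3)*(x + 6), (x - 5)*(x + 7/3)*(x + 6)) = x + 6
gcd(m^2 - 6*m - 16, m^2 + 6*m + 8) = m + 2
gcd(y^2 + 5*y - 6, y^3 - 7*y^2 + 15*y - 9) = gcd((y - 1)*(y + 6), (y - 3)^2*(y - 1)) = y - 1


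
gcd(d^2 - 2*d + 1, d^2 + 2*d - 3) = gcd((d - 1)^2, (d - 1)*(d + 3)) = d - 1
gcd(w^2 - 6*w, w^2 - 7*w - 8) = 1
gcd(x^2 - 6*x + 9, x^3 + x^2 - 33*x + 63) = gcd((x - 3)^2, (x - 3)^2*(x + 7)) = x^2 - 6*x + 9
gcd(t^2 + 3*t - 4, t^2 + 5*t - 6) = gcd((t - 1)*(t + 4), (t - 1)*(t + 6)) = t - 1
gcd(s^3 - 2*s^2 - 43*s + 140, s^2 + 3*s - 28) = s^2 + 3*s - 28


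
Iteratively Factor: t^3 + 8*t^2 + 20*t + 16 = (t + 2)*(t^2 + 6*t + 8) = (t + 2)^2*(t + 4)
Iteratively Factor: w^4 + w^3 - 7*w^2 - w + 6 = (w - 2)*(w^3 + 3*w^2 - w - 3) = (w - 2)*(w + 3)*(w^2 - 1) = (w - 2)*(w - 1)*(w + 3)*(w + 1)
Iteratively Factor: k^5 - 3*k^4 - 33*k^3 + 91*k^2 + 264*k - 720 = (k - 3)*(k^4 - 33*k^2 - 8*k + 240) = (k - 5)*(k - 3)*(k^3 + 5*k^2 - 8*k - 48) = (k - 5)*(k - 3)^2*(k^2 + 8*k + 16) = (k - 5)*(k - 3)^2*(k + 4)*(k + 4)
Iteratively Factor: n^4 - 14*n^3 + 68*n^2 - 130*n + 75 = (n - 3)*(n^3 - 11*n^2 + 35*n - 25) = (n - 5)*(n - 3)*(n^2 - 6*n + 5) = (n - 5)^2*(n - 3)*(n - 1)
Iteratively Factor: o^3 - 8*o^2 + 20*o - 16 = (o - 2)*(o^2 - 6*o + 8) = (o - 2)^2*(o - 4)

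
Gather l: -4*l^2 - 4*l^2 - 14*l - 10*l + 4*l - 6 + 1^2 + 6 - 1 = -8*l^2 - 20*l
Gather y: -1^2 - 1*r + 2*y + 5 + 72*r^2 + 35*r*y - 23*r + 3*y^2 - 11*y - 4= 72*r^2 - 24*r + 3*y^2 + y*(35*r - 9)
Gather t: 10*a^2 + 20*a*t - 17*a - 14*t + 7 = 10*a^2 - 17*a + t*(20*a - 14) + 7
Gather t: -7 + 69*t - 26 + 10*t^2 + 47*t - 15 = 10*t^2 + 116*t - 48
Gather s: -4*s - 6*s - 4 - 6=-10*s - 10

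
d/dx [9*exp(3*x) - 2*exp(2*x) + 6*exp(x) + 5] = (27*exp(2*x) - 4*exp(x) + 6)*exp(x)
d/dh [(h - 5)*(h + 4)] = 2*h - 1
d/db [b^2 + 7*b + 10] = 2*b + 7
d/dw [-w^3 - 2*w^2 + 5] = w*(-3*w - 4)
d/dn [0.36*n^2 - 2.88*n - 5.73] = 0.72*n - 2.88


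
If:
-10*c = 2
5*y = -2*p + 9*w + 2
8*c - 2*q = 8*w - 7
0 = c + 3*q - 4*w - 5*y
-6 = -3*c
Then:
No Solution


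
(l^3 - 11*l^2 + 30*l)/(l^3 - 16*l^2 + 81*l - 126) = l*(l - 5)/(l^2 - 10*l + 21)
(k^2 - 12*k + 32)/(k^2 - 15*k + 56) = (k - 4)/(k - 7)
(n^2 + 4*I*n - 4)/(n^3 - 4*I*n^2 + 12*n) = (n + 2*I)/(n*(n - 6*I))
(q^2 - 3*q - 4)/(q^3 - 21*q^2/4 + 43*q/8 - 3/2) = 8*(q + 1)/(8*q^2 - 10*q + 3)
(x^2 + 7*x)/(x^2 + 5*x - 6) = x*(x + 7)/(x^2 + 5*x - 6)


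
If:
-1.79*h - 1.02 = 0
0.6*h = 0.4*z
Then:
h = -0.57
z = -0.85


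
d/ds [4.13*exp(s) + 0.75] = 4.13*exp(s)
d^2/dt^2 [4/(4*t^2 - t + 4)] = 8*(-16*t^2 + 4*t + (8*t - 1)^2 - 16)/(4*t^2 - t + 4)^3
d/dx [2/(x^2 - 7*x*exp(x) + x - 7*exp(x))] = 2*(7*x*exp(x) - 2*x + 14*exp(x) - 1)/(x^2 - 7*x*exp(x) + x - 7*exp(x))^2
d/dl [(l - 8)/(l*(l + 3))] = (-l^2 + 16*l + 24)/(l^2*(l^2 + 6*l + 9))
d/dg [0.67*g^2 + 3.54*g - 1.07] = 1.34*g + 3.54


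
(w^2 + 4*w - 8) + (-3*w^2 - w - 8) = -2*w^2 + 3*w - 16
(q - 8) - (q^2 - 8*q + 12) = -q^2 + 9*q - 20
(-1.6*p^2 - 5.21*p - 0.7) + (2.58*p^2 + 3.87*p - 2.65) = 0.98*p^2 - 1.34*p - 3.35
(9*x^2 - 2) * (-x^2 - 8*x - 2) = -9*x^4 - 72*x^3 - 16*x^2 + 16*x + 4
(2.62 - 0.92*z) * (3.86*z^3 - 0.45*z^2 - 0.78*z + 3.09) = -3.5512*z^4 + 10.5272*z^3 - 0.4614*z^2 - 4.8864*z + 8.0958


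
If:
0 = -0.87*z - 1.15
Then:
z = -1.32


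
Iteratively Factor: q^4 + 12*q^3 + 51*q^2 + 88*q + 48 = (q + 1)*(q^3 + 11*q^2 + 40*q + 48) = (q + 1)*(q + 3)*(q^2 + 8*q + 16) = (q + 1)*(q + 3)*(q + 4)*(q + 4)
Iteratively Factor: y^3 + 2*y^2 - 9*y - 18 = (y + 2)*(y^2 - 9) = (y + 2)*(y + 3)*(y - 3)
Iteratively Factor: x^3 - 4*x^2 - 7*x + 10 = (x - 1)*(x^2 - 3*x - 10) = (x - 1)*(x + 2)*(x - 5)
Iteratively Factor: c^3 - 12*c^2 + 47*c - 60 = (c - 5)*(c^2 - 7*c + 12) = (c - 5)*(c - 4)*(c - 3)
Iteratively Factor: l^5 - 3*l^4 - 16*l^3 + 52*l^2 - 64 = (l - 2)*(l^4 - l^3 - 18*l^2 + 16*l + 32) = (l - 2)*(l + 1)*(l^3 - 2*l^2 - 16*l + 32) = (l - 4)*(l - 2)*(l + 1)*(l^2 + 2*l - 8) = (l - 4)*(l - 2)*(l + 1)*(l + 4)*(l - 2)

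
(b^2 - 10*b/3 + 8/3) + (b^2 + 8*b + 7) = 2*b^2 + 14*b/3 + 29/3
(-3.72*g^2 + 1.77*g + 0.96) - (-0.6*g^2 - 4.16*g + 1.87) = -3.12*g^2 + 5.93*g - 0.91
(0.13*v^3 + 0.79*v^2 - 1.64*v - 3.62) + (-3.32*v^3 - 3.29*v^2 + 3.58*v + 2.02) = -3.19*v^3 - 2.5*v^2 + 1.94*v - 1.6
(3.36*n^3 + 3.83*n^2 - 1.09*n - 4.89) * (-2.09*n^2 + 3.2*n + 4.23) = -7.0224*n^5 + 2.7473*n^4 + 28.7469*n^3 + 22.933*n^2 - 20.2587*n - 20.6847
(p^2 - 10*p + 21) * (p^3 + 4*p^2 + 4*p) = p^5 - 6*p^4 - 15*p^3 + 44*p^2 + 84*p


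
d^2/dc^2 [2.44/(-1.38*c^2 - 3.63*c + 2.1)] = (9.293472*c^2 + 24.445872*c - 2.44*(2.76*c + 3.63)*(5.52*c + 7.26) - 14.14224)/(1.38*c^2 + 3.63*c - 2.1)^3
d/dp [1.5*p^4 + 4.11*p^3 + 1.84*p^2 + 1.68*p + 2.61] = 6.0*p^3 + 12.33*p^2 + 3.68*p + 1.68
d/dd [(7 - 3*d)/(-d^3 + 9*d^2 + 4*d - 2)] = 2*(-3*d^3 + 24*d^2 - 63*d - 11)/(d^6 - 18*d^5 + 73*d^4 + 76*d^3 - 20*d^2 - 16*d + 4)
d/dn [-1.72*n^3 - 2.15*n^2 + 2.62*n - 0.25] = -5.16*n^2 - 4.3*n + 2.62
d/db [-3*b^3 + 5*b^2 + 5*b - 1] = -9*b^2 + 10*b + 5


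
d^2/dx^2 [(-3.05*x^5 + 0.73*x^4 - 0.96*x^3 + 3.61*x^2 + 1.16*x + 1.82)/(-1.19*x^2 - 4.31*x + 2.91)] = (25.91463*x^7 + 248.222814*x^6 + 467.307468*x^5 - 1213.797966*x^4 + 739.106014*x^3 - 236.893278*x^2 - 31.333116*x - 170.459314)/(1.685159*x^6 + 18.310173*x^5 + 53.954124*x^4 - 9.48760300000001*x^3 - 131.938236*x^2 + 109.492533*x - 24.642171)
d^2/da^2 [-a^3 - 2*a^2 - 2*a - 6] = -6*a - 4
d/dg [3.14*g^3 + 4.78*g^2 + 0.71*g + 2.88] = 9.42*g^2 + 9.56*g + 0.71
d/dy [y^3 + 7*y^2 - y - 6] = 3*y^2 + 14*y - 1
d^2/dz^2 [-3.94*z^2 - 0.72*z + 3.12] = -7.88000000000000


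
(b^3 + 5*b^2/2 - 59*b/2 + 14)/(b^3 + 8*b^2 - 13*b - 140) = (b - 1/2)/(b + 5)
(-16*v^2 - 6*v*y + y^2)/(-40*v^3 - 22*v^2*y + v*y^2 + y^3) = (-8*v + y)/(-20*v^2 - v*y + y^2)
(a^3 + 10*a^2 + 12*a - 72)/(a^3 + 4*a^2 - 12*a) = (a + 6)/a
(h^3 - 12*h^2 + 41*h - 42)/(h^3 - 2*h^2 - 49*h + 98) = (h - 3)/(h + 7)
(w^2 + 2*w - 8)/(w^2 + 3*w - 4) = (w - 2)/(w - 1)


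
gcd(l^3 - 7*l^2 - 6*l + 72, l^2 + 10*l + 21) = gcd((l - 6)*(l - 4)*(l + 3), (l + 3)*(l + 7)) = l + 3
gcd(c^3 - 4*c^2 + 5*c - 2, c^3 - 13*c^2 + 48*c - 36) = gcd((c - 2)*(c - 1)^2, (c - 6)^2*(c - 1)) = c - 1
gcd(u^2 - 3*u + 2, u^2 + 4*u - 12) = u - 2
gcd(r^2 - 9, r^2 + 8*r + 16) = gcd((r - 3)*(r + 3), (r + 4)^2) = 1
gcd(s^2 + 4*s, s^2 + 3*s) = s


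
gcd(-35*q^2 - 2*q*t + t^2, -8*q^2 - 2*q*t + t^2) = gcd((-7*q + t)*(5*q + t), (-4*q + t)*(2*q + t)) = 1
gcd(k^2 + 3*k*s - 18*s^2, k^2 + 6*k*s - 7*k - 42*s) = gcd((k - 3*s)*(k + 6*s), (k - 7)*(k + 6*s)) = k + 6*s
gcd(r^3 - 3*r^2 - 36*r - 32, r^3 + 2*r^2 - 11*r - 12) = r^2 + 5*r + 4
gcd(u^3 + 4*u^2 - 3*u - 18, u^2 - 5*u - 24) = u + 3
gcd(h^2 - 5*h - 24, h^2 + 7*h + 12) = h + 3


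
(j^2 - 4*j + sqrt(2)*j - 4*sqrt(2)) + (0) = j^2 - 4*j + sqrt(2)*j - 4*sqrt(2)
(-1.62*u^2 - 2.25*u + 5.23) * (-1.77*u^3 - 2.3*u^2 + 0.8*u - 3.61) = 2.8674*u^5 + 7.7085*u^4 - 5.3781*u^3 - 7.9808*u^2 + 12.3065*u - 18.8803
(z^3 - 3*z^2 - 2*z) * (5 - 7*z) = -7*z^4 + 26*z^3 - z^2 - 10*z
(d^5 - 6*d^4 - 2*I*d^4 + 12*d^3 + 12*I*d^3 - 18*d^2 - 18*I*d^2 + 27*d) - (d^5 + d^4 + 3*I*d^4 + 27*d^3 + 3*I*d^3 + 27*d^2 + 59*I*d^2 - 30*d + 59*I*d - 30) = -7*d^4 - 5*I*d^4 - 15*d^3 + 9*I*d^3 - 45*d^2 - 77*I*d^2 + 57*d - 59*I*d + 30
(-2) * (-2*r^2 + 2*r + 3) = 4*r^2 - 4*r - 6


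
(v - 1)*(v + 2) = v^2 + v - 2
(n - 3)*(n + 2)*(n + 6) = n^3 + 5*n^2 - 12*n - 36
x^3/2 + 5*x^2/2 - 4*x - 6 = (x/2 + 1/2)*(x - 2)*(x + 6)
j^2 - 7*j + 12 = (j - 4)*(j - 3)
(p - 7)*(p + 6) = p^2 - p - 42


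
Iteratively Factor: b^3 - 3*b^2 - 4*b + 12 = (b + 2)*(b^2 - 5*b + 6) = (b - 2)*(b + 2)*(b - 3)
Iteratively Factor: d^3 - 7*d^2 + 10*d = (d - 5)*(d^2 - 2*d) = d*(d - 5)*(d - 2)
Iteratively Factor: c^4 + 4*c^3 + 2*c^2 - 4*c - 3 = (c + 1)*(c^3 + 3*c^2 - c - 3) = (c + 1)^2*(c^2 + 2*c - 3) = (c - 1)*(c + 1)^2*(c + 3)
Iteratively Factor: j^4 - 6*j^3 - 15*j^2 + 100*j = (j + 4)*(j^3 - 10*j^2 + 25*j) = (j - 5)*(j + 4)*(j^2 - 5*j) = j*(j - 5)*(j + 4)*(j - 5)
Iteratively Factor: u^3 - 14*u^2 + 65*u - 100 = (u - 4)*(u^2 - 10*u + 25) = (u - 5)*(u - 4)*(u - 5)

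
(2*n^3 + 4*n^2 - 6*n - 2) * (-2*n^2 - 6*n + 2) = -4*n^5 - 20*n^4 - 8*n^3 + 48*n^2 - 4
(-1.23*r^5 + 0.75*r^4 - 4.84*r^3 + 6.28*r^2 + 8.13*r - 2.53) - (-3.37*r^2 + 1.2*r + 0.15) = -1.23*r^5 + 0.75*r^4 - 4.84*r^3 + 9.65*r^2 + 6.93*r - 2.68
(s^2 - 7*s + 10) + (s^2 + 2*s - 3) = 2*s^2 - 5*s + 7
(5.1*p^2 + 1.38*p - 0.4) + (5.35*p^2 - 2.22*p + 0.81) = 10.45*p^2 - 0.84*p + 0.41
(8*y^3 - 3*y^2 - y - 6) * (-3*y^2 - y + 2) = -24*y^5 + y^4 + 22*y^3 + 13*y^2 + 4*y - 12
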